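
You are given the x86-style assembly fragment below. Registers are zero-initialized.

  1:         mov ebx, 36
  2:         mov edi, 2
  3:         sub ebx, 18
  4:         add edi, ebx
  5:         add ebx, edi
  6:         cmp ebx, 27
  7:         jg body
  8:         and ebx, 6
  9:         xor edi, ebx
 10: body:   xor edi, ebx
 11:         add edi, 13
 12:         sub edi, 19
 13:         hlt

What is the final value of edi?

ebx=36
edi=2
ebx=36-18=18
edi=2+18=20
ebx=18+20=38
cmp ebx, 27  (cmp 38,27)
jg body: taken
edi=20^38=50
edi=50+13=63
edi=63-19=44
halt.

44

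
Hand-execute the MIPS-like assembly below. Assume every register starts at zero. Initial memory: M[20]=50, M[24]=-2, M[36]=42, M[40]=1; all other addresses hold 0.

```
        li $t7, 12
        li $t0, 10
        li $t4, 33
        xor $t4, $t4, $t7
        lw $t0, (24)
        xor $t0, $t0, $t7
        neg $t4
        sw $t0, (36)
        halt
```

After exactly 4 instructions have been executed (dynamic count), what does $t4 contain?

after li $t7, 12: $t7=12
after li $t0, 10: $t0=10
after li $t4, 33: $t4=33
after xor $t4, $t4, $t7: $t4=33^12=45
After step 4: $t4 = 45.

45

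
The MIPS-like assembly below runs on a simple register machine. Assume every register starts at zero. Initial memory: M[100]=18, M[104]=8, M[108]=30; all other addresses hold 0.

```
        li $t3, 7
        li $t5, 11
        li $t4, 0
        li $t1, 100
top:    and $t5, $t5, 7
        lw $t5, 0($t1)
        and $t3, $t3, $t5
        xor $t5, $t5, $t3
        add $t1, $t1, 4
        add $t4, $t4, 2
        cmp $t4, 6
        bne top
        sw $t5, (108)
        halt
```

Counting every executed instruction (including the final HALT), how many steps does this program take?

30

after li $t3, 7: $t3=7
after li $t5, 11: $t5=11
after li $t4, 0: $t4=0
after li $t1, 100: $t1=100
after and $t5, $t5, 7: $t5=11&7=3
after lw $t5, 0($t1): $t5=M[100]=18
after and $t3, $t3, $t5: $t3=7&18=2
after xor $t5, $t5, $t3: $t5=18^2=16
after add $t1, $t1, 4: $t1=100+4=104
after add $t4, $t4, 2: $t4=0+2=2
cmp $t4, 6  (cmp 2,6)
bne top: taken
after and $t5, $t5, 7: $t5=16&7=0
after lw $t5, 0($t1): $t5=M[104]=8
after and $t3, $t3, $t5: $t3=2&8=0
after xor $t5, $t5, $t3: $t5=8^0=8
after add $t1, $t1, 4: $t1=104+4=108
after add $t4, $t4, 2: $t4=2+2=4
cmp $t4, 6  (cmp 4,6)
bne top: taken
after and $t5, $t5, 7: $t5=8&7=0
after lw $t5, 0($t1): $t5=M[108]=30
after and $t3, $t3, $t5: $t3=0&30=0
after xor $t5, $t5, $t3: $t5=30^0=30
after add $t1, $t1, 4: $t1=108+4=112
after add $t4, $t4, 2: $t4=4+2=6
cmp $t4, 6  (cmp 6,6)
bne top: not taken
sw $t5, (108) → M[108]=30
halt.
Total executed instructions: 30.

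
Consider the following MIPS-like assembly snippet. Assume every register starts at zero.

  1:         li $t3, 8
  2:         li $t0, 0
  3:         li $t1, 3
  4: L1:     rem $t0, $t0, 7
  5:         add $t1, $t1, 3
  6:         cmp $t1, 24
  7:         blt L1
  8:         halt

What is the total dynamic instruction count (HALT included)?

after li $t3, 8: $t3=8
after li $t0, 0: $t0=0
after li $t1, 3: $t1=3
after rem $t0, $t0, 7: $t0=0%7=0
after add $t1, $t1, 3: $t1=3+3=6
cmp $t1, 24  (cmp 6,24)
blt L1: taken
after rem $t0, $t0, 7: $t0=0%7=0
after add $t1, $t1, 3: $t1=6+3=9
cmp $t1, 24  (cmp 9,24)
blt L1: taken
after rem $t0, $t0, 7: $t0=0%7=0
after add $t1, $t1, 3: $t1=9+3=12
cmp $t1, 24  (cmp 12,24)
blt L1: taken
after rem $t0, $t0, 7: $t0=0%7=0
after add $t1, $t1, 3: $t1=12+3=15
cmp $t1, 24  (cmp 15,24)
blt L1: taken
after rem $t0, $t0, 7: $t0=0%7=0
after add $t1, $t1, 3: $t1=15+3=18
cmp $t1, 24  (cmp 18,24)
blt L1: taken
after rem $t0, $t0, 7: $t0=0%7=0
after add $t1, $t1, 3: $t1=18+3=21
cmp $t1, 24  (cmp 21,24)
blt L1: taken
after rem $t0, $t0, 7: $t0=0%7=0
after add $t1, $t1, 3: $t1=21+3=24
cmp $t1, 24  (cmp 24,24)
blt L1: not taken
halt.
Total executed instructions: 32.

32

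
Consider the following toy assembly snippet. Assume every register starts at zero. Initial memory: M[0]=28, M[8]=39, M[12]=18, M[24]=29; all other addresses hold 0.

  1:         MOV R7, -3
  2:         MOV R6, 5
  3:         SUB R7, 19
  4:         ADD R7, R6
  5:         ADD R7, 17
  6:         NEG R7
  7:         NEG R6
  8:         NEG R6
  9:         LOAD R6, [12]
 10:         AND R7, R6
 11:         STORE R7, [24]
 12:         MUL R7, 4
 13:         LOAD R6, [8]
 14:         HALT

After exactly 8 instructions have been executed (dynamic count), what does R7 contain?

0

after MOV R7, -3: R7=-3
after MOV R6, 5: R6=5
after SUB R7, 19: R7=(-3)-19=-22
after ADD R7, R6: R7=(-22)+5=-17
after ADD R7, 17: R7=(-17)+17=0
after NEG R7: R7=-(0)=0
after NEG R6: R6=-(5)=-5
after NEG R6: R6=-(-5)=5
After step 8: R7 = 0.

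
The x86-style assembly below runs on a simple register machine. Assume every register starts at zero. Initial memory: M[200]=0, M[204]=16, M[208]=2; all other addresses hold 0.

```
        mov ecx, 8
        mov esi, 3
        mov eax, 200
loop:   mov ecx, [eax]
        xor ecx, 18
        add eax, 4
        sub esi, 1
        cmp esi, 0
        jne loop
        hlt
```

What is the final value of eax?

after mov ecx, 8: ecx=8
after mov esi, 3: esi=3
after mov eax, 200: eax=200
after mov ecx, [eax]: ecx=M[200]=0
after xor ecx, 18: ecx=0^18=18
after add eax, 4: eax=200+4=204
after sub esi, 1: esi=3-1=2
cmp esi, 0  (cmp 2,0)
jne loop: taken
after mov ecx, [eax]: ecx=M[204]=16
after xor ecx, 18: ecx=16^18=2
after add eax, 4: eax=204+4=208
after sub esi, 1: esi=2-1=1
cmp esi, 0  (cmp 1,0)
jne loop: taken
after mov ecx, [eax]: ecx=M[208]=2
after xor ecx, 18: ecx=2^18=16
after add eax, 4: eax=208+4=212
after sub esi, 1: esi=1-1=0
cmp esi, 0  (cmp 0,0)
jne loop: not taken
halt.

212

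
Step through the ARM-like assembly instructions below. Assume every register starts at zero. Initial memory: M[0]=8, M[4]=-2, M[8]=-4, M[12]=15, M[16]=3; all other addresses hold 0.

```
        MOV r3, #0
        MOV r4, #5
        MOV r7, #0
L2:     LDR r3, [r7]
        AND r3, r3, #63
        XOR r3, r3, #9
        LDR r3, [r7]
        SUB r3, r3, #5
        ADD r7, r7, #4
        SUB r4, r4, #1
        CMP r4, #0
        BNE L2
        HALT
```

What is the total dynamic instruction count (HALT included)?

49

r3=0
r4=5
r7=0
r3=M[0]=8
r3=8&63=8
r3=8^9=1
r3=M[0]=8
r3=8-5=3
r7=0+4=4
r4=5-1=4
CMP r4, #0  (cmp 4,0)
BNE L2: taken
r3=M[4]=-2
r3=(-2)&63=62
r3=62^9=55
r3=M[4]=-2
r3=(-2)-5=-7
r7=4+4=8
r4=4-1=3
CMP r4, #0  (cmp 3,0)
BNE L2: taken
r3=M[8]=-4
r3=(-4)&63=60
r3=60^9=53
r3=M[8]=-4
r3=(-4)-5=-9
r7=8+4=12
r4=3-1=2
CMP r4, #0  (cmp 2,0)
BNE L2: taken
r3=M[12]=15
r3=15&63=15
r3=15^9=6
r3=M[12]=15
r3=15-5=10
r7=12+4=16
r4=2-1=1
CMP r4, #0  (cmp 1,0)
BNE L2: taken
r3=M[16]=3
r3=3&63=3
r3=3^9=10
r3=M[16]=3
r3=3-5=-2
r7=16+4=20
r4=1-1=0
CMP r4, #0  (cmp 0,0)
BNE L2: not taken
halt.
Total executed instructions: 49.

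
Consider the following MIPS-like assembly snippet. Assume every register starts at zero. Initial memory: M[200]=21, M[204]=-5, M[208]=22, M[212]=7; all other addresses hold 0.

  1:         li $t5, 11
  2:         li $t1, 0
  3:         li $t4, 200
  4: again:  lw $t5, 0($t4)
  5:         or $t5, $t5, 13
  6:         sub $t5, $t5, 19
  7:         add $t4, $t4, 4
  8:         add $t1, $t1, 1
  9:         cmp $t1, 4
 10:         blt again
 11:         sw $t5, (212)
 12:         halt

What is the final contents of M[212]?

-4

li $t5, 11 → $t5=11
li $t1, 0 → $t1=0
li $t4, 200 → $t4=200
lw $t5, 0($t4) → $t5=M[200]=21
or $t5, $t5, 13 → $t5=21|13=29
sub $t5, $t5, 19 → $t5=29-19=10
add $t4, $t4, 4 → $t4=200+4=204
add $t1, $t1, 1 → $t1=0+1=1
cmp $t1, 4  (cmp 1,4)
blt again: taken
lw $t5, 0($t4) → $t5=M[204]=-5
or $t5, $t5, 13 → $t5=(-5)|13=-1
sub $t5, $t5, 19 → $t5=(-1)-19=-20
add $t4, $t4, 4 → $t4=204+4=208
add $t1, $t1, 1 → $t1=1+1=2
cmp $t1, 4  (cmp 2,4)
blt again: taken
lw $t5, 0($t4) → $t5=M[208]=22
or $t5, $t5, 13 → $t5=22|13=31
sub $t5, $t5, 19 → $t5=31-19=12
add $t4, $t4, 4 → $t4=208+4=212
add $t1, $t1, 1 → $t1=2+1=3
cmp $t1, 4  (cmp 3,4)
blt again: taken
lw $t5, 0($t4) → $t5=M[212]=7
or $t5, $t5, 13 → $t5=7|13=15
sub $t5, $t5, 19 → $t5=15-19=-4
add $t4, $t4, 4 → $t4=212+4=216
add $t1, $t1, 1 → $t1=3+1=4
cmp $t1, 4  (cmp 4,4)
blt again: not taken
sw $t5, (212) → M[212]=-4
halt.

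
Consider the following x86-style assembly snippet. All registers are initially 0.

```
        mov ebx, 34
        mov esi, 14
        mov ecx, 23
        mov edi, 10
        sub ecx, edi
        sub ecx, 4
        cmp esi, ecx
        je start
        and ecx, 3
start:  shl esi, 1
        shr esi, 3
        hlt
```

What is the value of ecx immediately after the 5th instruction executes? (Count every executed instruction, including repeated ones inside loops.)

after mov ebx, 34: ebx=34
after mov esi, 14: esi=14
after mov ecx, 23: ecx=23
after mov edi, 10: edi=10
after sub ecx, edi: ecx=23-10=13
After step 5: ecx = 13.

13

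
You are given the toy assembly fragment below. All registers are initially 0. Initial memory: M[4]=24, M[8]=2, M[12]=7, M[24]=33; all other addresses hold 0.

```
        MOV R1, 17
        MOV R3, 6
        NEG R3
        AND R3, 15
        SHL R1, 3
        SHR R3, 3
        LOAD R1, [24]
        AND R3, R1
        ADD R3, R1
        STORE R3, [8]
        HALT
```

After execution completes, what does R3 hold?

34

R1=17
R3=6
R3=-(6)=-6
R3=(-6)&15=10
R1=17<<3=136
R3=10>>3=1
R1=M[24]=33
R3=1&33=1
R3=1+33=34
STORE R3, [8] → M[8]=34
halt.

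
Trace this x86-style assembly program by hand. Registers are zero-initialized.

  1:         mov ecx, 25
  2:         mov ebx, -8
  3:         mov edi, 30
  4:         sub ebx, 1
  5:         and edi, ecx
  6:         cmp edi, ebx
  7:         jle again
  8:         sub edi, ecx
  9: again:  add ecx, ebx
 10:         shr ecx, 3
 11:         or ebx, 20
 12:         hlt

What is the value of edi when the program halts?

-1

mov ecx, 25 → ecx=25
mov ebx, -8 → ebx=-8
mov edi, 30 → edi=30
sub ebx, 1 → ebx=(-8)-1=-9
and edi, ecx → edi=30&25=24
cmp edi, ebx  (cmp 24,-9)
jle again: not taken
sub edi, ecx → edi=24-25=-1
add ecx, ebx → ecx=25+(-9)=16
shr ecx, 3 → ecx=16>>3=2
or ebx, 20 → ebx=(-9)|20=-9
halt.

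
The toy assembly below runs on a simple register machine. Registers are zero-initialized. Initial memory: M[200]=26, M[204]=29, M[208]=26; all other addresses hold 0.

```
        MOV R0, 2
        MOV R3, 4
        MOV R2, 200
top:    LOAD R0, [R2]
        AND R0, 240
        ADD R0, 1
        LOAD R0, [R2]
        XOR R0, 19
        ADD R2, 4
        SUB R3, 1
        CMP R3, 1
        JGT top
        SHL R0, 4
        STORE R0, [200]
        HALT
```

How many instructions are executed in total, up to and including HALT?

MOV R0, 2 → R0=2
MOV R3, 4 → R3=4
MOV R2, 200 → R2=200
LOAD R0, [R2] → R0=M[200]=26
AND R0, 240 → R0=26&240=16
ADD R0, 1 → R0=16+1=17
LOAD R0, [R2] → R0=M[200]=26
XOR R0, 19 → R0=26^19=9
ADD R2, 4 → R2=200+4=204
SUB R3, 1 → R3=4-1=3
CMP R3, 1  (cmp 3,1)
JGT top: taken
LOAD R0, [R2] → R0=M[204]=29
AND R0, 240 → R0=29&240=16
ADD R0, 1 → R0=16+1=17
LOAD R0, [R2] → R0=M[204]=29
XOR R0, 19 → R0=29^19=14
ADD R2, 4 → R2=204+4=208
SUB R3, 1 → R3=3-1=2
CMP R3, 1  (cmp 2,1)
JGT top: taken
LOAD R0, [R2] → R0=M[208]=26
AND R0, 240 → R0=26&240=16
ADD R0, 1 → R0=16+1=17
LOAD R0, [R2] → R0=M[208]=26
XOR R0, 19 → R0=26^19=9
ADD R2, 4 → R2=208+4=212
SUB R3, 1 → R3=2-1=1
CMP R3, 1  (cmp 1,1)
JGT top: not taken
SHL R0, 4 → R0=9<<4=144
STORE R0, [200] → M[200]=144
halt.
Total executed instructions: 33.

33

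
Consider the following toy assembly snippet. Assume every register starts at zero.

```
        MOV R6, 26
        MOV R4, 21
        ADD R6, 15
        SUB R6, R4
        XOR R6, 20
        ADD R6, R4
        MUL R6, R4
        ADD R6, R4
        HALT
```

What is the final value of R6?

462

after MOV R6, 26: R6=26
after MOV R4, 21: R4=21
after ADD R6, 15: R6=26+15=41
after SUB R6, R4: R6=41-21=20
after XOR R6, 20: R6=20^20=0
after ADD R6, R4: R6=0+21=21
after MUL R6, R4: R6=21*21=441
after ADD R6, R4: R6=441+21=462
halt.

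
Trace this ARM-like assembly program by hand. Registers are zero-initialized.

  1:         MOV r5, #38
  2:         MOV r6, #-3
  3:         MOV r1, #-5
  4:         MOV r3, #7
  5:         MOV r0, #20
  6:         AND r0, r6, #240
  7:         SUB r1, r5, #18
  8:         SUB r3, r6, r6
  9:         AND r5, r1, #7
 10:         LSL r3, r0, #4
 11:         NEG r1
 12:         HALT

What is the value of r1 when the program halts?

-20

MOV r5, #38 → r5=38
MOV r6, #-3 → r6=-3
MOV r1, #-5 → r1=-5
MOV r3, #7 → r3=7
MOV r0, #20 → r0=20
AND r0, r6, #240 → r0=(-3)&240=240
SUB r1, r5, #18 → r1=38-18=20
SUB r3, r6, r6 → r3=(-3)-(-3)=0
AND r5, r1, #7 → r5=20&7=4
LSL r3, r0, #4 → r3=240<<4=3840
NEG r1 → r1=-(20)=-20
halt.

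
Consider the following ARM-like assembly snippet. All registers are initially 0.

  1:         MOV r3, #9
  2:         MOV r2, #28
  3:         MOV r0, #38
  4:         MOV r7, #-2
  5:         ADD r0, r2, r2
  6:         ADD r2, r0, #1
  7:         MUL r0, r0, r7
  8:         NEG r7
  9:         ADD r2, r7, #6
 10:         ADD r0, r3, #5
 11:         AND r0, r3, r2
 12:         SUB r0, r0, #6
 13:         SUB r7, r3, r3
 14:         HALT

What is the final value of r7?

0

MOV r3, #9 → r3=9
MOV r2, #28 → r2=28
MOV r0, #38 → r0=38
MOV r7, #-2 → r7=-2
ADD r0, r2, r2 → r0=28+28=56
ADD r2, r0, #1 → r2=56+1=57
MUL r0, r0, r7 → r0=56*(-2)=-112
NEG r7 → r7=-(-2)=2
ADD r2, r7, #6 → r2=2+6=8
ADD r0, r3, #5 → r0=9+5=14
AND r0, r3, r2 → r0=9&8=8
SUB r0, r0, #6 → r0=8-6=2
SUB r7, r3, r3 → r7=9-9=0
halt.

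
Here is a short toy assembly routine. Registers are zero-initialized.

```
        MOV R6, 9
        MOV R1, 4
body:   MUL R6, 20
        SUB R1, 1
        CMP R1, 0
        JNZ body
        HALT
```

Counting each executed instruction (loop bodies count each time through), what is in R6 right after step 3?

after MOV R6, 9: R6=9
after MOV R1, 4: R1=4
after MUL R6, 20: R6=9*20=180
After step 3: R6 = 180.

180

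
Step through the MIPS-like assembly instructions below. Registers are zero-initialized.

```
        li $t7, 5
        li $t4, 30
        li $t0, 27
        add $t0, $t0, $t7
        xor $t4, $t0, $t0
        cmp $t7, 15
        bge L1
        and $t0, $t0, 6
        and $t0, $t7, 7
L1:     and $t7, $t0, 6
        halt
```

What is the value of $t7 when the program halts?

li $t7, 5 → $t7=5
li $t4, 30 → $t4=30
li $t0, 27 → $t0=27
add $t0, $t0, $t7 → $t0=27+5=32
xor $t4, $t0, $t0 → $t4=32^32=0
cmp $t7, 15  (cmp 5,15)
bge L1: not taken
and $t0, $t0, 6 → $t0=32&6=0
and $t0, $t7, 7 → $t0=5&7=5
and $t7, $t0, 6 → $t7=5&6=4
halt.

4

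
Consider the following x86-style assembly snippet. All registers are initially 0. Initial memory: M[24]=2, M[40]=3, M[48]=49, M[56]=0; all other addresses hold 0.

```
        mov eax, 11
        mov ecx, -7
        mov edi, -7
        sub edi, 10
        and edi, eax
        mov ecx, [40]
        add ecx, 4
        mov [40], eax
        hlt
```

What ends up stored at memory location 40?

11

after mov eax, 11: eax=11
after mov ecx, -7: ecx=-7
after mov edi, -7: edi=-7
after sub edi, 10: edi=(-7)-10=-17
after and edi, eax: edi=(-17)&11=11
after mov ecx, [40]: ecx=M[40]=3
after add ecx, 4: ecx=3+4=7
mov [40], eax → M[40]=11
halt.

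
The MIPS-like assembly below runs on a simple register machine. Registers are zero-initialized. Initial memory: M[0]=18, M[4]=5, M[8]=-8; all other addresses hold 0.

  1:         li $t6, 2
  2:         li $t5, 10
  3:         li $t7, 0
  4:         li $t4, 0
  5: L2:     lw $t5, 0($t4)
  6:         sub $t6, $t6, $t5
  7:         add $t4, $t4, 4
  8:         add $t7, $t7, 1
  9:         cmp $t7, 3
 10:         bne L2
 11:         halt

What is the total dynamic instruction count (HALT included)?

23

li $t6, 2 → $t6=2
li $t5, 10 → $t5=10
li $t7, 0 → $t7=0
li $t4, 0 → $t4=0
lw $t5, 0($t4) → $t5=M[0]=18
sub $t6, $t6, $t5 → $t6=2-18=-16
add $t4, $t4, 4 → $t4=0+4=4
add $t7, $t7, 1 → $t7=0+1=1
cmp $t7, 3  (cmp 1,3)
bne L2: taken
lw $t5, 0($t4) → $t5=M[4]=5
sub $t6, $t6, $t5 → $t6=(-16)-5=-21
add $t4, $t4, 4 → $t4=4+4=8
add $t7, $t7, 1 → $t7=1+1=2
cmp $t7, 3  (cmp 2,3)
bne L2: taken
lw $t5, 0($t4) → $t5=M[8]=-8
sub $t6, $t6, $t5 → $t6=(-21)-(-8)=-13
add $t4, $t4, 4 → $t4=8+4=12
add $t7, $t7, 1 → $t7=2+1=3
cmp $t7, 3  (cmp 3,3)
bne L2: not taken
halt.
Total executed instructions: 23.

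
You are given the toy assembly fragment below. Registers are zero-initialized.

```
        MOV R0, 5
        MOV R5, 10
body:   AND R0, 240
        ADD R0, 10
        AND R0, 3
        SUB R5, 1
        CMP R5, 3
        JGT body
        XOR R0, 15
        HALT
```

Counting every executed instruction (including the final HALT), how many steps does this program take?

46

after MOV R0, 5: R0=5
after MOV R5, 10: R5=10
after AND R0, 240: R0=5&240=0
after ADD R0, 10: R0=0+10=10
after AND R0, 3: R0=10&3=2
after SUB R5, 1: R5=10-1=9
CMP R5, 3  (cmp 9,3)
JGT body: taken
after AND R0, 240: R0=2&240=0
after ADD R0, 10: R0=0+10=10
after AND R0, 3: R0=10&3=2
after SUB R5, 1: R5=9-1=8
CMP R5, 3  (cmp 8,3)
JGT body: taken
after AND R0, 240: R0=2&240=0
after ADD R0, 10: R0=0+10=10
after AND R0, 3: R0=10&3=2
after SUB R5, 1: R5=8-1=7
CMP R5, 3  (cmp 7,3)
JGT body: taken
after AND R0, 240: R0=2&240=0
after ADD R0, 10: R0=0+10=10
after AND R0, 3: R0=10&3=2
after SUB R5, 1: R5=7-1=6
CMP R5, 3  (cmp 6,3)
JGT body: taken
after AND R0, 240: R0=2&240=0
after ADD R0, 10: R0=0+10=10
after AND R0, 3: R0=10&3=2
after SUB R5, 1: R5=6-1=5
CMP R5, 3  (cmp 5,3)
JGT body: taken
after AND R0, 240: R0=2&240=0
after ADD R0, 10: R0=0+10=10
after AND R0, 3: R0=10&3=2
after SUB R5, 1: R5=5-1=4
CMP R5, 3  (cmp 4,3)
JGT body: taken
after AND R0, 240: R0=2&240=0
after ADD R0, 10: R0=0+10=10
after AND R0, 3: R0=10&3=2
after SUB R5, 1: R5=4-1=3
CMP R5, 3  (cmp 3,3)
JGT body: not taken
after XOR R0, 15: R0=2^15=13
halt.
Total executed instructions: 46.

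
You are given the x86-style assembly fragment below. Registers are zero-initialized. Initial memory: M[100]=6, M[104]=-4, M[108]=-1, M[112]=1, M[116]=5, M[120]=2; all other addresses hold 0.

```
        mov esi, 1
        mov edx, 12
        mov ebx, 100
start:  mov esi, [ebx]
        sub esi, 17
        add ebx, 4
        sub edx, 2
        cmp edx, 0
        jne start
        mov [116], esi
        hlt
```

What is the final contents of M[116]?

-15

mov esi, 1 → esi=1
mov edx, 12 → edx=12
mov ebx, 100 → ebx=100
mov esi, [ebx] → esi=M[100]=6
sub esi, 17 → esi=6-17=-11
add ebx, 4 → ebx=100+4=104
sub edx, 2 → edx=12-2=10
cmp edx, 0  (cmp 10,0)
jne start: taken
mov esi, [ebx] → esi=M[104]=-4
sub esi, 17 → esi=(-4)-17=-21
add ebx, 4 → ebx=104+4=108
sub edx, 2 → edx=10-2=8
cmp edx, 0  (cmp 8,0)
jne start: taken
mov esi, [ebx] → esi=M[108]=-1
sub esi, 17 → esi=(-1)-17=-18
add ebx, 4 → ebx=108+4=112
sub edx, 2 → edx=8-2=6
cmp edx, 0  (cmp 6,0)
jne start: taken
mov esi, [ebx] → esi=M[112]=1
sub esi, 17 → esi=1-17=-16
add ebx, 4 → ebx=112+4=116
sub edx, 2 → edx=6-2=4
cmp edx, 0  (cmp 4,0)
jne start: taken
mov esi, [ebx] → esi=M[116]=5
sub esi, 17 → esi=5-17=-12
add ebx, 4 → ebx=116+4=120
sub edx, 2 → edx=4-2=2
cmp edx, 0  (cmp 2,0)
jne start: taken
mov esi, [ebx] → esi=M[120]=2
sub esi, 17 → esi=2-17=-15
add ebx, 4 → ebx=120+4=124
sub edx, 2 → edx=2-2=0
cmp edx, 0  (cmp 0,0)
jne start: not taken
mov [116], esi → M[116]=-15
halt.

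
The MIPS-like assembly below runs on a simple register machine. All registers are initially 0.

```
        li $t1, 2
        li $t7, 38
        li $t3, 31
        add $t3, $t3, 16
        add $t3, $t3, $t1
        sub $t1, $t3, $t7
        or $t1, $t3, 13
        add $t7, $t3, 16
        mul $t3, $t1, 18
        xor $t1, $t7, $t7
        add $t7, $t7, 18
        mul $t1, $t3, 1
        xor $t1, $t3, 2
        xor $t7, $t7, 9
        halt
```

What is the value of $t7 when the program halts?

90

li $t1, 2 → $t1=2
li $t7, 38 → $t7=38
li $t3, 31 → $t3=31
add $t3, $t3, 16 → $t3=31+16=47
add $t3, $t3, $t1 → $t3=47+2=49
sub $t1, $t3, $t7 → $t1=49-38=11
or $t1, $t3, 13 → $t1=49|13=61
add $t7, $t3, 16 → $t7=49+16=65
mul $t3, $t1, 18 → $t3=61*18=1098
xor $t1, $t7, $t7 → $t1=65^65=0
add $t7, $t7, 18 → $t7=65+18=83
mul $t1, $t3, 1 → $t1=1098*1=1098
xor $t1, $t3, 2 → $t1=1098^2=1096
xor $t7, $t7, 9 → $t7=83^9=90
halt.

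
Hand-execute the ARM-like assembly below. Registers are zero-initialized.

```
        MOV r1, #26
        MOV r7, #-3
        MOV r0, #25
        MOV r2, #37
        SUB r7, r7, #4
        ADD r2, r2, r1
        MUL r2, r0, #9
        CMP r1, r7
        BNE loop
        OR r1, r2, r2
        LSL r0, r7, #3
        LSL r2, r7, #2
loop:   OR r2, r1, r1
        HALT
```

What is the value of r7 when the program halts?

-7

r1=26
r7=-3
r0=25
r2=37
r7=(-3)-4=-7
r2=37+26=63
r2=25*9=225
CMP r1, r7  (cmp 26,-7)
BNE loop: taken
r2=26|26=26
halt.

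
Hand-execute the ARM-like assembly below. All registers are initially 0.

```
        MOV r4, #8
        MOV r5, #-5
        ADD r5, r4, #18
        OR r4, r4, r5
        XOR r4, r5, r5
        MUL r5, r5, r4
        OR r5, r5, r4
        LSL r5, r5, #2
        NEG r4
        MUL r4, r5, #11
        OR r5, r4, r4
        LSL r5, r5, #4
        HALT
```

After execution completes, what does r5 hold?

r4=8
r5=-5
r5=8+18=26
r4=8|26=26
r4=26^26=0
r5=26*0=0
r5=0|0=0
r5=0<<2=0
r4=-(0)=0
r4=0*11=0
r5=0|0=0
r5=0<<4=0
halt.

0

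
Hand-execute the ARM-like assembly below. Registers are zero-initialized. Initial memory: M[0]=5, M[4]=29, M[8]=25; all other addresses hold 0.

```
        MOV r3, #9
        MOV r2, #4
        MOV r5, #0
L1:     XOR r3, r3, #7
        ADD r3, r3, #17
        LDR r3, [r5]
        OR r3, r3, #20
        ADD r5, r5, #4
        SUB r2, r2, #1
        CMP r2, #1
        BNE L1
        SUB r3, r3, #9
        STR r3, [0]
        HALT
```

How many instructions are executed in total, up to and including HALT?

30

MOV r3, #9 → r3=9
MOV r2, #4 → r2=4
MOV r5, #0 → r5=0
XOR r3, r3, #7 → r3=9^7=14
ADD r3, r3, #17 → r3=14+17=31
LDR r3, [r5] → r3=M[0]=5
OR r3, r3, #20 → r3=5|20=21
ADD r5, r5, #4 → r5=0+4=4
SUB r2, r2, #1 → r2=4-1=3
CMP r2, #1  (cmp 3,1)
BNE L1: taken
XOR r3, r3, #7 → r3=21^7=18
ADD r3, r3, #17 → r3=18+17=35
LDR r3, [r5] → r3=M[4]=29
OR r3, r3, #20 → r3=29|20=29
ADD r5, r5, #4 → r5=4+4=8
SUB r2, r2, #1 → r2=3-1=2
CMP r2, #1  (cmp 2,1)
BNE L1: taken
XOR r3, r3, #7 → r3=29^7=26
ADD r3, r3, #17 → r3=26+17=43
LDR r3, [r5] → r3=M[8]=25
OR r3, r3, #20 → r3=25|20=29
ADD r5, r5, #4 → r5=8+4=12
SUB r2, r2, #1 → r2=2-1=1
CMP r2, #1  (cmp 1,1)
BNE L1: not taken
SUB r3, r3, #9 → r3=29-9=20
STR r3, [0] → M[0]=20
halt.
Total executed instructions: 30.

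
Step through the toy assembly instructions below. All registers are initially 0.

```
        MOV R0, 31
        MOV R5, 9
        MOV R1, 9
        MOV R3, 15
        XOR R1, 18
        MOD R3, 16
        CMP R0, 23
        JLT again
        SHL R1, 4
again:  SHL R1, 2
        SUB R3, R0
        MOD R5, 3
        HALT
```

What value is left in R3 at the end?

R0=31
R5=9
R1=9
R3=15
R1=9^18=27
R3=15%16=15
CMP R0, 23  (cmp 31,23)
JLT again: not taken
R1=27<<4=432
R1=432<<2=1728
R3=15-31=-16
R5=9%3=0
halt.

-16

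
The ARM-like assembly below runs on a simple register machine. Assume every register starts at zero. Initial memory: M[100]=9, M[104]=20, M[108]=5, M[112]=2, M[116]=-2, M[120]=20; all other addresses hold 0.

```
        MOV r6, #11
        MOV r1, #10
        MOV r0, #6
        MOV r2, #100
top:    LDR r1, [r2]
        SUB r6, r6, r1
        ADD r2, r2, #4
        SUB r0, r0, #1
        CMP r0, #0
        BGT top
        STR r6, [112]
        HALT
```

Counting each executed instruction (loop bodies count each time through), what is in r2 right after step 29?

116

r6=11
r1=10
r0=6
r2=100
r1=M[100]=9
r6=11-9=2
r2=100+4=104
r0=6-1=5
CMP r0, #0  (cmp 5,0)
BGT top: taken
r1=M[104]=20
r6=2-20=-18
r2=104+4=108
r0=5-1=4
CMP r0, #0  (cmp 4,0)
BGT top: taken
r1=M[108]=5
r6=(-18)-5=-23
r2=108+4=112
r0=4-1=3
CMP r0, #0  (cmp 3,0)
BGT top: taken
r1=M[112]=2
r6=(-23)-2=-25
r2=112+4=116
r0=3-1=2
CMP r0, #0  (cmp 2,0)
BGT top: taken
r1=M[116]=-2
After step 29: r2 = 116.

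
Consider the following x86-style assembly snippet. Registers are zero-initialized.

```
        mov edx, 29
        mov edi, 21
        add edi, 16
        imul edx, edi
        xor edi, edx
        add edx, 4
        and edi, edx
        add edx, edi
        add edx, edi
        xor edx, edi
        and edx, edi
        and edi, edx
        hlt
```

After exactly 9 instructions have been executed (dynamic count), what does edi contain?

1044

mov edx, 29 → edx=29
mov edi, 21 → edi=21
add edi, 16 → edi=21+16=37
imul edx, edi → edx=29*37=1073
xor edi, edx → edi=37^1073=1044
add edx, 4 → edx=1073+4=1077
and edi, edx → edi=1044&1077=1044
add edx, edi → edx=1077+1044=2121
add edx, edi → edx=2121+1044=3165
After step 9: edi = 1044.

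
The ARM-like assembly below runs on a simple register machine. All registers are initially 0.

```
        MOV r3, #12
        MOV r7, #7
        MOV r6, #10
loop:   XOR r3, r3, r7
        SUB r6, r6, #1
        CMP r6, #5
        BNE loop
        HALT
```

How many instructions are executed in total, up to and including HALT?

24

r3=12
r7=7
r6=10
r3=12^7=11
r6=10-1=9
CMP r6, #5  (cmp 9,5)
BNE loop: taken
r3=11^7=12
r6=9-1=8
CMP r6, #5  (cmp 8,5)
BNE loop: taken
r3=12^7=11
r6=8-1=7
CMP r6, #5  (cmp 7,5)
BNE loop: taken
r3=11^7=12
r6=7-1=6
CMP r6, #5  (cmp 6,5)
BNE loop: taken
r3=12^7=11
r6=6-1=5
CMP r6, #5  (cmp 5,5)
BNE loop: not taken
halt.
Total executed instructions: 24.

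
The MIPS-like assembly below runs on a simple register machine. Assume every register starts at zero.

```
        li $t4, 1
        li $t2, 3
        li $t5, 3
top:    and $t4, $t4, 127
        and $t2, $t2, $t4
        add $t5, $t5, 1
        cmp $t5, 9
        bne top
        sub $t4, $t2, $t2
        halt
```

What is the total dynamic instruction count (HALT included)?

li $t4, 1 → $t4=1
li $t2, 3 → $t2=3
li $t5, 3 → $t5=3
and $t4, $t4, 127 → $t4=1&127=1
and $t2, $t2, $t4 → $t2=3&1=1
add $t5, $t5, 1 → $t5=3+1=4
cmp $t5, 9  (cmp 4,9)
bne top: taken
and $t4, $t4, 127 → $t4=1&127=1
and $t2, $t2, $t4 → $t2=1&1=1
add $t5, $t5, 1 → $t5=4+1=5
cmp $t5, 9  (cmp 5,9)
bne top: taken
and $t4, $t4, 127 → $t4=1&127=1
and $t2, $t2, $t4 → $t2=1&1=1
add $t5, $t5, 1 → $t5=5+1=6
cmp $t5, 9  (cmp 6,9)
bne top: taken
and $t4, $t4, 127 → $t4=1&127=1
and $t2, $t2, $t4 → $t2=1&1=1
add $t5, $t5, 1 → $t5=6+1=7
cmp $t5, 9  (cmp 7,9)
bne top: taken
and $t4, $t4, 127 → $t4=1&127=1
and $t2, $t2, $t4 → $t2=1&1=1
add $t5, $t5, 1 → $t5=7+1=8
cmp $t5, 9  (cmp 8,9)
bne top: taken
and $t4, $t4, 127 → $t4=1&127=1
and $t2, $t2, $t4 → $t2=1&1=1
add $t5, $t5, 1 → $t5=8+1=9
cmp $t5, 9  (cmp 9,9)
bne top: not taken
sub $t4, $t2, $t2 → $t4=1-1=0
halt.
Total executed instructions: 35.

35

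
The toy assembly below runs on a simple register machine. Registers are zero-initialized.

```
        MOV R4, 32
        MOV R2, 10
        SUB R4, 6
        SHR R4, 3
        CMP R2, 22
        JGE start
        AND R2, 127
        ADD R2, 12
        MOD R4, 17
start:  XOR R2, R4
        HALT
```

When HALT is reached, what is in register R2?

R4=32
R2=10
R4=32-6=26
R4=26>>3=3
CMP R2, 22  (cmp 10,22)
JGE start: not taken
R2=10&127=10
R2=10+12=22
R4=3%17=3
R2=22^3=21
halt.

21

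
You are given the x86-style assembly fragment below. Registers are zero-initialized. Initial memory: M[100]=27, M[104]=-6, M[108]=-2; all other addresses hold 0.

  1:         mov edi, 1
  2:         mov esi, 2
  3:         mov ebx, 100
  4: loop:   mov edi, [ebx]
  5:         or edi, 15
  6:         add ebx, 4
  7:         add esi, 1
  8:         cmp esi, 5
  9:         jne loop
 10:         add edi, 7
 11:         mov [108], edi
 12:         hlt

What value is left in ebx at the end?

112

edi=1
esi=2
ebx=100
edi=M[100]=27
edi=27|15=31
ebx=100+4=104
esi=2+1=3
cmp esi, 5  (cmp 3,5)
jne loop: taken
edi=M[104]=-6
edi=(-6)|15=-1
ebx=104+4=108
esi=3+1=4
cmp esi, 5  (cmp 4,5)
jne loop: taken
edi=M[108]=-2
edi=(-2)|15=-1
ebx=108+4=112
esi=4+1=5
cmp esi, 5  (cmp 5,5)
jne loop: not taken
edi=(-1)+7=6
mov [108], edi → M[108]=6
halt.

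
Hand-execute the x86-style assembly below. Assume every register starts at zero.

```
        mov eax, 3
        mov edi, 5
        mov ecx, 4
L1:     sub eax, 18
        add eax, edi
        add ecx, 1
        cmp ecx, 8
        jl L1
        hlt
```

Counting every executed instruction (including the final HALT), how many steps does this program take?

eax=3
edi=5
ecx=4
eax=3-18=-15
eax=(-15)+5=-10
ecx=4+1=5
cmp ecx, 8  (cmp 5,8)
jl L1: taken
eax=(-10)-18=-28
eax=(-28)+5=-23
ecx=5+1=6
cmp ecx, 8  (cmp 6,8)
jl L1: taken
eax=(-23)-18=-41
eax=(-41)+5=-36
ecx=6+1=7
cmp ecx, 8  (cmp 7,8)
jl L1: taken
eax=(-36)-18=-54
eax=(-54)+5=-49
ecx=7+1=8
cmp ecx, 8  (cmp 8,8)
jl L1: not taken
halt.
Total executed instructions: 24.

24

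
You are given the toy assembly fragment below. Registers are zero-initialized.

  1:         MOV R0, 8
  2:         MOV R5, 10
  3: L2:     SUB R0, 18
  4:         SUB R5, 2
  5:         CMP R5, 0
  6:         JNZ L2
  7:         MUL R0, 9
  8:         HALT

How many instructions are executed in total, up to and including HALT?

24

after MOV R0, 8: R0=8
after MOV R5, 10: R5=10
after SUB R0, 18: R0=8-18=-10
after SUB R5, 2: R5=10-2=8
CMP R5, 0  (cmp 8,0)
JNZ L2: taken
after SUB R0, 18: R0=(-10)-18=-28
after SUB R5, 2: R5=8-2=6
CMP R5, 0  (cmp 6,0)
JNZ L2: taken
after SUB R0, 18: R0=(-28)-18=-46
after SUB R5, 2: R5=6-2=4
CMP R5, 0  (cmp 4,0)
JNZ L2: taken
after SUB R0, 18: R0=(-46)-18=-64
after SUB R5, 2: R5=4-2=2
CMP R5, 0  (cmp 2,0)
JNZ L2: taken
after SUB R0, 18: R0=(-64)-18=-82
after SUB R5, 2: R5=2-2=0
CMP R5, 0  (cmp 0,0)
JNZ L2: not taken
after MUL R0, 9: R0=(-82)*9=-738
halt.
Total executed instructions: 24.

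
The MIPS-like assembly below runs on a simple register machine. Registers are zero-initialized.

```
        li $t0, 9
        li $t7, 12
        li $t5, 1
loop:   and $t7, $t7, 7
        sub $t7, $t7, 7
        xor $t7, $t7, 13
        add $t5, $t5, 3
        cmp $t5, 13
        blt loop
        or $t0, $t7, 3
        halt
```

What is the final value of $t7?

$t0=9
$t7=12
$t5=1
$t7=12&7=4
$t7=4-7=-3
$t7=(-3)^13=-16
$t5=1+3=4
cmp $t5, 13  (cmp 4,13)
blt loop: taken
$t7=(-16)&7=0
$t7=0-7=-7
$t7=(-7)^13=-12
$t5=4+3=7
cmp $t5, 13  (cmp 7,13)
blt loop: taken
$t7=(-12)&7=4
$t7=4-7=-3
$t7=(-3)^13=-16
$t5=7+3=10
cmp $t5, 13  (cmp 10,13)
blt loop: taken
$t7=(-16)&7=0
$t7=0-7=-7
$t7=(-7)^13=-12
$t5=10+3=13
cmp $t5, 13  (cmp 13,13)
blt loop: not taken
$t0=(-12)|3=-9
halt.

-12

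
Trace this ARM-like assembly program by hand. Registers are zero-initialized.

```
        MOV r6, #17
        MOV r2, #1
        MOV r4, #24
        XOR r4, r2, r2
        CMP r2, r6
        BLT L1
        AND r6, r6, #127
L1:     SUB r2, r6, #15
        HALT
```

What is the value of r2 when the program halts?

2

r6=17
r2=1
r4=24
r4=1^1=0
CMP r2, r6  (cmp 1,17)
BLT L1: taken
r2=17-15=2
halt.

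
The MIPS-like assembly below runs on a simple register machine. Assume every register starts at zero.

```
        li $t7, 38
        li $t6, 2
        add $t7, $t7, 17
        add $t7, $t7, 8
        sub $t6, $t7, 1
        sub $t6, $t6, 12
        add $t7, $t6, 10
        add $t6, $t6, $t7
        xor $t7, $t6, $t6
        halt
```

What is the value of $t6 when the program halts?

110

li $t7, 38 → $t7=38
li $t6, 2 → $t6=2
add $t7, $t7, 17 → $t7=38+17=55
add $t7, $t7, 8 → $t7=55+8=63
sub $t6, $t7, 1 → $t6=63-1=62
sub $t6, $t6, 12 → $t6=62-12=50
add $t7, $t6, 10 → $t7=50+10=60
add $t6, $t6, $t7 → $t6=50+60=110
xor $t7, $t6, $t6 → $t7=110^110=0
halt.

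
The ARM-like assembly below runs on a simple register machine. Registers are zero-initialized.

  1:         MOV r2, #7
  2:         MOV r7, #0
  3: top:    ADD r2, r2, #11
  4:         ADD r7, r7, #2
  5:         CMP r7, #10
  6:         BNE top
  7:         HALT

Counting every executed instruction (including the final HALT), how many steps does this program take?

after MOV r2, #7: r2=7
after MOV r7, #0: r7=0
after ADD r2, r2, #11: r2=7+11=18
after ADD r7, r7, #2: r7=0+2=2
CMP r7, #10  (cmp 2,10)
BNE top: taken
after ADD r2, r2, #11: r2=18+11=29
after ADD r7, r7, #2: r7=2+2=4
CMP r7, #10  (cmp 4,10)
BNE top: taken
after ADD r2, r2, #11: r2=29+11=40
after ADD r7, r7, #2: r7=4+2=6
CMP r7, #10  (cmp 6,10)
BNE top: taken
after ADD r2, r2, #11: r2=40+11=51
after ADD r7, r7, #2: r7=6+2=8
CMP r7, #10  (cmp 8,10)
BNE top: taken
after ADD r2, r2, #11: r2=51+11=62
after ADD r7, r7, #2: r7=8+2=10
CMP r7, #10  (cmp 10,10)
BNE top: not taken
halt.
Total executed instructions: 23.

23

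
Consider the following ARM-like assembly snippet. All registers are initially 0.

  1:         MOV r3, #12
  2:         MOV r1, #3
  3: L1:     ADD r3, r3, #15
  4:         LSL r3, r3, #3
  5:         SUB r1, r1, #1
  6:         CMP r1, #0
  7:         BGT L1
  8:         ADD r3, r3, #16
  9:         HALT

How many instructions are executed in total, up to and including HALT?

MOV r3, #12 → r3=12
MOV r1, #3 → r1=3
ADD r3, r3, #15 → r3=12+15=27
LSL r3, r3, #3 → r3=27<<3=216
SUB r1, r1, #1 → r1=3-1=2
CMP r1, #0  (cmp 2,0)
BGT L1: taken
ADD r3, r3, #15 → r3=216+15=231
LSL r3, r3, #3 → r3=231<<3=1848
SUB r1, r1, #1 → r1=2-1=1
CMP r1, #0  (cmp 1,0)
BGT L1: taken
ADD r3, r3, #15 → r3=1848+15=1863
LSL r3, r3, #3 → r3=1863<<3=14904
SUB r1, r1, #1 → r1=1-1=0
CMP r1, #0  (cmp 0,0)
BGT L1: not taken
ADD r3, r3, #16 → r3=14904+16=14920
halt.
Total executed instructions: 19.

19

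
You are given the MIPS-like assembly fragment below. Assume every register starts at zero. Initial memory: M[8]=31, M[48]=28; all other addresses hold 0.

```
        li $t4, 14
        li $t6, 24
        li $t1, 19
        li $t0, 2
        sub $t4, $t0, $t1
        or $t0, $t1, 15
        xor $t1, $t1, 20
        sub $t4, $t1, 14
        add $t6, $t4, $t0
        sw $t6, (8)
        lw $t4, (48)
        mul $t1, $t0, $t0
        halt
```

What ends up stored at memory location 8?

after li $t4, 14: $t4=14
after li $t6, 24: $t6=24
after li $t1, 19: $t1=19
after li $t0, 2: $t0=2
after sub $t4, $t0, $t1: $t4=2-19=-17
after or $t0, $t1, 15: $t0=19|15=31
after xor $t1, $t1, 20: $t1=19^20=7
after sub $t4, $t1, 14: $t4=7-14=-7
after add $t6, $t4, $t0: $t6=(-7)+31=24
sw $t6, (8) → M[8]=24
after lw $t4, (48): $t4=M[48]=28
after mul $t1, $t0, $t0: $t1=31*31=961
halt.

24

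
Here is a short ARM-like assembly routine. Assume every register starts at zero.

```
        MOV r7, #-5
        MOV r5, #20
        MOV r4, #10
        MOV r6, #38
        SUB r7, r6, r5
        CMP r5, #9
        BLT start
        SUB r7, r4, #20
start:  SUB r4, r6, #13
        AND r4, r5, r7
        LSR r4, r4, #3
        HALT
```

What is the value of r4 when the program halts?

MOV r7, #-5 → r7=-5
MOV r5, #20 → r5=20
MOV r4, #10 → r4=10
MOV r6, #38 → r6=38
SUB r7, r6, r5 → r7=38-20=18
CMP r5, #9  (cmp 20,9)
BLT start: not taken
SUB r7, r4, #20 → r7=10-20=-10
SUB r4, r6, #13 → r4=38-13=25
AND r4, r5, r7 → r4=20&(-10)=20
LSR r4, r4, #3 → r4=20>>3=2
halt.

2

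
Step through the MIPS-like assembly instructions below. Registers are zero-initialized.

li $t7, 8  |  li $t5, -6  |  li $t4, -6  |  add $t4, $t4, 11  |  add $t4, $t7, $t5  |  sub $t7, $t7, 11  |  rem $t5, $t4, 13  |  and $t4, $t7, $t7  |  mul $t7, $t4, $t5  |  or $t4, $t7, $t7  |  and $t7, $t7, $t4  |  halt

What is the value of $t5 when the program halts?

2

$t7=8
$t5=-6
$t4=-6
$t4=(-6)+11=5
$t4=8+(-6)=2
$t7=8-11=-3
$t5=2%13=2
$t4=(-3)&(-3)=-3
$t7=(-3)*2=-6
$t4=(-6)|(-6)=-6
$t7=(-6)&(-6)=-6
halt.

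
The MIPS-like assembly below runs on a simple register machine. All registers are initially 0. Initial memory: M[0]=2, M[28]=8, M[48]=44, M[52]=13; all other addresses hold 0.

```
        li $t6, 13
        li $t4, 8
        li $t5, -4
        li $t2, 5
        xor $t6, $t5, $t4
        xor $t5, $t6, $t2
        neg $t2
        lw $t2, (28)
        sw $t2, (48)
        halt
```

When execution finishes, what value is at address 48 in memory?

$t6=13
$t4=8
$t5=-4
$t2=5
$t6=(-4)^8=-12
$t5=(-12)^5=-15
$t2=-(5)=-5
$t2=M[28]=8
sw $t2, (48) → M[48]=8
halt.

8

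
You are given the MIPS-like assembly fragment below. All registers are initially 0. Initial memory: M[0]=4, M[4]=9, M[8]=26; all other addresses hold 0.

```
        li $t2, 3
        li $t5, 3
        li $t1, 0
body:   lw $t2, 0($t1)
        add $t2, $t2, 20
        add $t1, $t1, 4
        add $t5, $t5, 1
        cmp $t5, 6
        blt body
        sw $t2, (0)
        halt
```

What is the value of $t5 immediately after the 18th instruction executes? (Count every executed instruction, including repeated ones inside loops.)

li $t2, 3 → $t2=3
li $t5, 3 → $t5=3
li $t1, 0 → $t1=0
lw $t2, 0($t1) → $t2=M[0]=4
add $t2, $t2, 20 → $t2=4+20=24
add $t1, $t1, 4 → $t1=0+4=4
add $t5, $t5, 1 → $t5=3+1=4
cmp $t5, 6  (cmp 4,6)
blt body: taken
lw $t2, 0($t1) → $t2=M[4]=9
add $t2, $t2, 20 → $t2=9+20=29
add $t1, $t1, 4 → $t1=4+4=8
add $t5, $t5, 1 → $t5=4+1=5
cmp $t5, 6  (cmp 5,6)
blt body: taken
lw $t2, 0($t1) → $t2=M[8]=26
add $t2, $t2, 20 → $t2=26+20=46
add $t1, $t1, 4 → $t1=8+4=12
After step 18: $t5 = 5.

5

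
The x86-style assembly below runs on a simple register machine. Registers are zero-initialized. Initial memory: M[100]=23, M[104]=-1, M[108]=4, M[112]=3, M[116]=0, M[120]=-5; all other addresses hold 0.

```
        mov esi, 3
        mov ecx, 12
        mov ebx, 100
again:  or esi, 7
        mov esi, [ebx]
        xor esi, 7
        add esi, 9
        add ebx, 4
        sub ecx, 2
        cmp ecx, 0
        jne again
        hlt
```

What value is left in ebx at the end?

124

mov esi, 3 → esi=3
mov ecx, 12 → ecx=12
mov ebx, 100 → ebx=100
or esi, 7 → esi=3|7=7
mov esi, [ebx] → esi=M[100]=23
xor esi, 7 → esi=23^7=16
add esi, 9 → esi=16+9=25
add ebx, 4 → ebx=100+4=104
sub ecx, 2 → ecx=12-2=10
cmp ecx, 0  (cmp 10,0)
jne again: taken
or esi, 7 → esi=25|7=31
mov esi, [ebx] → esi=M[104]=-1
xor esi, 7 → esi=(-1)^7=-8
add esi, 9 → esi=(-8)+9=1
add ebx, 4 → ebx=104+4=108
sub ecx, 2 → ecx=10-2=8
cmp ecx, 0  (cmp 8,0)
jne again: taken
or esi, 7 → esi=1|7=7
mov esi, [ebx] → esi=M[108]=4
xor esi, 7 → esi=4^7=3
add esi, 9 → esi=3+9=12
add ebx, 4 → ebx=108+4=112
sub ecx, 2 → ecx=8-2=6
cmp ecx, 0  (cmp 6,0)
jne again: taken
or esi, 7 → esi=12|7=15
mov esi, [ebx] → esi=M[112]=3
xor esi, 7 → esi=3^7=4
add esi, 9 → esi=4+9=13
add ebx, 4 → ebx=112+4=116
sub ecx, 2 → ecx=6-2=4
cmp ecx, 0  (cmp 4,0)
jne again: taken
or esi, 7 → esi=13|7=15
mov esi, [ebx] → esi=M[116]=0
xor esi, 7 → esi=0^7=7
add esi, 9 → esi=7+9=16
add ebx, 4 → ebx=116+4=120
sub ecx, 2 → ecx=4-2=2
cmp ecx, 0  (cmp 2,0)
jne again: taken
or esi, 7 → esi=16|7=23
mov esi, [ebx] → esi=M[120]=-5
xor esi, 7 → esi=(-5)^7=-4
add esi, 9 → esi=(-4)+9=5
add ebx, 4 → ebx=120+4=124
sub ecx, 2 → ecx=2-2=0
cmp ecx, 0  (cmp 0,0)
jne again: not taken
halt.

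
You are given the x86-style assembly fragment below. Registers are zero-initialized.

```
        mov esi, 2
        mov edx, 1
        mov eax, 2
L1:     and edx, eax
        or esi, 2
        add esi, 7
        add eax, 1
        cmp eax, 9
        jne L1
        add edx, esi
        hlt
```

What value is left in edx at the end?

57

esi=2
edx=1
eax=2
edx=1&2=0
esi=2|2=2
esi=2+7=9
eax=2+1=3
cmp eax, 9  (cmp 3,9)
jne L1: taken
edx=0&3=0
esi=9|2=11
esi=11+7=18
eax=3+1=4
cmp eax, 9  (cmp 4,9)
jne L1: taken
edx=0&4=0
esi=18|2=18
esi=18+7=25
eax=4+1=5
cmp eax, 9  (cmp 5,9)
jne L1: taken
edx=0&5=0
esi=25|2=27
esi=27+7=34
eax=5+1=6
cmp eax, 9  (cmp 6,9)
jne L1: taken
edx=0&6=0
esi=34|2=34
esi=34+7=41
eax=6+1=7
cmp eax, 9  (cmp 7,9)
jne L1: taken
edx=0&7=0
esi=41|2=43
esi=43+7=50
eax=7+1=8
cmp eax, 9  (cmp 8,9)
jne L1: taken
edx=0&8=0
esi=50|2=50
esi=50+7=57
eax=8+1=9
cmp eax, 9  (cmp 9,9)
jne L1: not taken
edx=0+57=57
halt.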